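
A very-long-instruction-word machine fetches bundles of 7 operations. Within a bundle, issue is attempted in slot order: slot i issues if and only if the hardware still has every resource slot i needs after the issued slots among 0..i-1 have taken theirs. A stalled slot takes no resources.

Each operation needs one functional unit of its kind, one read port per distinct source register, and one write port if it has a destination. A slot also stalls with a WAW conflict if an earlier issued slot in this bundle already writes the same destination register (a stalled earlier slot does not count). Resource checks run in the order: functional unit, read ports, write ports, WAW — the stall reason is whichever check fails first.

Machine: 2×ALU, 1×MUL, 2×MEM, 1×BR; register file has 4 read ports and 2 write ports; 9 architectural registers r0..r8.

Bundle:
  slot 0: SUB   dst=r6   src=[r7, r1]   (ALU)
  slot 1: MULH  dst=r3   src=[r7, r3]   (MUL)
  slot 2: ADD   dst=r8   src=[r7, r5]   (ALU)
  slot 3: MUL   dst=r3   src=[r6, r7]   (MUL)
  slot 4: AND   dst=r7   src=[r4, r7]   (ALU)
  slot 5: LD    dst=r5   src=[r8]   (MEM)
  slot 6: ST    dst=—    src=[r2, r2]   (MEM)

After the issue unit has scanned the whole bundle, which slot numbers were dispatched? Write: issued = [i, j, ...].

slot 0 (ALU): ISSUE — free A1,Mu1,Ld2,B1 rp2 wp1
slot 1 (MUL): ISSUE — free A1,Mu0,Ld2,B1 rp0 wp0
slot 2 (ALU): stall RD_PORT — free A1,Mu0,Ld2,B1 rp0 wp0
slot 3 (MUL): stall FU — free A1,Mu0,Ld2,B1 rp0 wp0
slot 4 (ALU): stall RD_PORT — free A1,Mu0,Ld2,B1 rp0 wp0
slot 5 (MEM): stall RD_PORT — free A1,Mu0,Ld2,B1 rp0 wp0
slot 6 (MEM): stall RD_PORT — free A1,Mu0,Ld2,B1 rp0 wp0

issued = [0, 1]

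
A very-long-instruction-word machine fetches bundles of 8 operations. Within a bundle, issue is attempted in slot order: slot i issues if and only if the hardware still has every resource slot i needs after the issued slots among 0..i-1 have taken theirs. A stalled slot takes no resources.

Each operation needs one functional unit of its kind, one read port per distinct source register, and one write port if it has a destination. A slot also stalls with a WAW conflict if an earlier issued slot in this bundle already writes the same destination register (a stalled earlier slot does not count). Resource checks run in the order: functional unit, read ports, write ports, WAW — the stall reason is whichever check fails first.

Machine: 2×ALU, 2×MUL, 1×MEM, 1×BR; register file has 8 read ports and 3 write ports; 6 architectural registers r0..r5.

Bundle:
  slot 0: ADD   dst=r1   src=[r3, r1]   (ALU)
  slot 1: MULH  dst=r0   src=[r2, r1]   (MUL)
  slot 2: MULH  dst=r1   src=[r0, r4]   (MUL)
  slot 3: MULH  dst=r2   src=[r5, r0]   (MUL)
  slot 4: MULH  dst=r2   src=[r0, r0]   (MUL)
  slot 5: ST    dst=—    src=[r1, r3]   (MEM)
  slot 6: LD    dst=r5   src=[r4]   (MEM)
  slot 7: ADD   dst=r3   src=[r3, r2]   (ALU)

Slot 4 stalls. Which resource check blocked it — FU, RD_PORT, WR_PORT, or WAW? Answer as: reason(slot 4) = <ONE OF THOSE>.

[0] ALU needs rd=2 wr=1: ok; after: ALU=1 MUL=2 MEM=1 BR=1, R=6, W=2
[1] MUL needs rd=2 wr=1: ok; after: ALU=1 MUL=1 MEM=1 BR=1, R=4, W=1
[2] MUL needs rd=2 wr=1: WAW; after: ALU=1 MUL=1 MEM=1 BR=1, R=4, W=1
[3] MUL needs rd=2 wr=1: ok; after: ALU=1 MUL=0 MEM=1 BR=1, R=2, W=0
[4] MUL needs rd=1 wr=1: FU; after: ALU=1 MUL=0 MEM=1 BR=1, R=2, W=0
[5] MEM needs rd=2 wr=0: ok; after: ALU=1 MUL=0 MEM=0 BR=1, R=0, W=0
[6] MEM needs rd=1 wr=1: FU; after: ALU=1 MUL=0 MEM=0 BR=1, R=0, W=0
[7] ALU needs rd=2 wr=1: RD_PORT; after: ALU=1 MUL=0 MEM=0 BR=1, R=0, W=0

reason(slot 4) = FU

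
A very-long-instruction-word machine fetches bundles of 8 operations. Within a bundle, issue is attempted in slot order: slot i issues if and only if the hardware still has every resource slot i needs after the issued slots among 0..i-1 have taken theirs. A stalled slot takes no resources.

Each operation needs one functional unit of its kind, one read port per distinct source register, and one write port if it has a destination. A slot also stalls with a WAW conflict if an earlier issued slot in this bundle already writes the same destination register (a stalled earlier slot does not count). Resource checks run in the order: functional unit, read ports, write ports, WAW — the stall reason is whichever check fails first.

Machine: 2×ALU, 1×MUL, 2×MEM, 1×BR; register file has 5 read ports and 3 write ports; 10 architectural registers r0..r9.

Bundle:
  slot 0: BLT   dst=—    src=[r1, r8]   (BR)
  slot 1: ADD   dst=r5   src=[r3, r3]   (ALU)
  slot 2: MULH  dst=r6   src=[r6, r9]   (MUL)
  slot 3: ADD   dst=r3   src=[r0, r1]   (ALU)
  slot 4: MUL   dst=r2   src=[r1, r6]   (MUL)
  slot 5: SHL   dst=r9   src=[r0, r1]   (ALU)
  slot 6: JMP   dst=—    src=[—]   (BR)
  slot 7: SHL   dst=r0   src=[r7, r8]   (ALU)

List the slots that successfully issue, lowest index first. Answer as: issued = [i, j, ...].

issued = [0, 1, 2]

  0. BR ⇒ go  {2A/1Mu/2Ld/0B | 3r 3w}
  1. ALU→r5 ⇒ go  {1A/1Mu/2Ld/0B | 2r 2w}
  2. MUL→r6 ⇒ go  {1A/0Mu/2Ld/0B | 0r 1w}
  3. ALU→r3 ⇒ no(RD_PORT)  {1A/0Mu/2Ld/0B | 0r 1w}
  4. MUL→r2 ⇒ no(FU)  {1A/0Mu/2Ld/0B | 0r 1w}
  5. ALU→r9 ⇒ no(RD_PORT)  {1A/0Mu/2Ld/0B | 0r 1w}
  6. BR ⇒ no(FU)  {1A/0Mu/2Ld/0B | 0r 1w}
  7. ALU→r0 ⇒ no(RD_PORT)  {1A/0Mu/2Ld/0B | 0r 1w}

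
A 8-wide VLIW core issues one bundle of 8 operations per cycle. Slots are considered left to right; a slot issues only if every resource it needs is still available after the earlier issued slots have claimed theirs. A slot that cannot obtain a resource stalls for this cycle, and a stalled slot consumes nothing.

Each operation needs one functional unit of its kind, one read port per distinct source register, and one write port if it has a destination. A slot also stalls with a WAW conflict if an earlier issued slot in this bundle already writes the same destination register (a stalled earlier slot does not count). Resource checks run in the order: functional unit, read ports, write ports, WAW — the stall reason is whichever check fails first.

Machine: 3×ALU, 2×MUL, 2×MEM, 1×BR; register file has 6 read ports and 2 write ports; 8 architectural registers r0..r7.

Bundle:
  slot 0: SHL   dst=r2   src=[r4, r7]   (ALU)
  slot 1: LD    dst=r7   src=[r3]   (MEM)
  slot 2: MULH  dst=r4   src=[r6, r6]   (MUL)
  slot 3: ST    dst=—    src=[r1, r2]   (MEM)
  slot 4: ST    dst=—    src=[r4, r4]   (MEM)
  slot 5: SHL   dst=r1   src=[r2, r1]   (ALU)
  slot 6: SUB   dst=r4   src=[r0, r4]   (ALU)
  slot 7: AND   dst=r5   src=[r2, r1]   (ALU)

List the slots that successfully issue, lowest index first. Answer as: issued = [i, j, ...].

#0 ALU src=r4,r7 dispatched  <A:2 Mu:2 Ld:2 B:1 rd:4 wr:1>
#1 MEM src=r3 dispatched  <A:2 Mu:2 Ld:1 B:1 rd:3 wr:0>
#2 MUL src=r6,r6 held:WR_PORT  <A:2 Mu:2 Ld:1 B:1 rd:3 wr:0>
#3 MEM src=r1,r2 dispatched  <A:2 Mu:2 Ld:0 B:1 rd:1 wr:0>
#4 MEM src=r4,r4 held:FU  <A:2 Mu:2 Ld:0 B:1 rd:1 wr:0>
#5 ALU src=r2,r1 held:RD_PORT  <A:2 Mu:2 Ld:0 B:1 rd:1 wr:0>
#6 ALU src=r0,r4 held:RD_PORT  <A:2 Mu:2 Ld:0 B:1 rd:1 wr:0>
#7 ALU src=r2,r1 held:RD_PORT  <A:2 Mu:2 Ld:0 B:1 rd:1 wr:0>

issued = [0, 1, 3]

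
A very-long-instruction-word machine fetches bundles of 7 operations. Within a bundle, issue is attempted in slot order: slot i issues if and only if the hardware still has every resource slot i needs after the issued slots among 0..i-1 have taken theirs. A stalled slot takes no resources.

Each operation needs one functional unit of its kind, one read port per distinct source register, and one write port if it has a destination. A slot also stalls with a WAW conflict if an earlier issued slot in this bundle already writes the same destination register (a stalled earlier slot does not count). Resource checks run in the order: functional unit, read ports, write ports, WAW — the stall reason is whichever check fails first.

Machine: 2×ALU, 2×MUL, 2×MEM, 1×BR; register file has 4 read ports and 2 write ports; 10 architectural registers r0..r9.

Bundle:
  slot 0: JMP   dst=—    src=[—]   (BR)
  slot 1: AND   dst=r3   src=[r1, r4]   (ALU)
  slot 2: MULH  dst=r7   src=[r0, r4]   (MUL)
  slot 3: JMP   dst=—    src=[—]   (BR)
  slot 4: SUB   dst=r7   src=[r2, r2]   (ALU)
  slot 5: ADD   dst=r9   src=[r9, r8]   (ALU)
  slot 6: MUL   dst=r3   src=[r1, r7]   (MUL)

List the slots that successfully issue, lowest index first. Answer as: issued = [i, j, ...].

issued = [0, 1, 2]

#0 BR src=- dispatched  <A:2 Mu:2 Ld:2 B:0 rd:4 wr:2>
#1 ALU src=r1,r4 dispatched  <A:1 Mu:2 Ld:2 B:0 rd:2 wr:1>
#2 MUL src=r0,r4 dispatched  <A:1 Mu:1 Ld:2 B:0 rd:0 wr:0>
#3 BR src=- held:FU  <A:1 Mu:1 Ld:2 B:0 rd:0 wr:0>
#4 ALU src=r2,r2 held:RD_PORT  <A:1 Mu:1 Ld:2 B:0 rd:0 wr:0>
#5 ALU src=r9,r8 held:RD_PORT  <A:1 Mu:1 Ld:2 B:0 rd:0 wr:0>
#6 MUL src=r1,r7 held:RD_PORT  <A:1 Mu:1 Ld:2 B:0 rd:0 wr:0>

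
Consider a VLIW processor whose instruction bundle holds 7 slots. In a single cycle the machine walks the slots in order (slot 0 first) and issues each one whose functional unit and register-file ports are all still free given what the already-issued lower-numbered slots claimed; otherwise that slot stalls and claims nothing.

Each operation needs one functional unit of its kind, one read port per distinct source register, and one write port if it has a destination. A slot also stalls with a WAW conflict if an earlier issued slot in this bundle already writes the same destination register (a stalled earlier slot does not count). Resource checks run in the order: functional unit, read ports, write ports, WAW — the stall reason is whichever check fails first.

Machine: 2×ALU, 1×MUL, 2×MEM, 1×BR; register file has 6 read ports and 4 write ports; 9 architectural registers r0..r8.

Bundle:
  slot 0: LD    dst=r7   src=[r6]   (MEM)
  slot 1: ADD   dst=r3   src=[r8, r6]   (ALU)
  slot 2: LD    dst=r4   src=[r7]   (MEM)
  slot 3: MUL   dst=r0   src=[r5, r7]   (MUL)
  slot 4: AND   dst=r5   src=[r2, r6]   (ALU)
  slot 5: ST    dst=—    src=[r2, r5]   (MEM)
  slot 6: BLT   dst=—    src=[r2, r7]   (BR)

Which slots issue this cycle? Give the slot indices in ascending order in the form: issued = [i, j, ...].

issued = [0, 1, 2, 3]

  0. MEM→r7 ⇒ go  {2A/1Mu/1Ld/1B | 5r 3w}
  1. ALU→r3 ⇒ go  {1A/1Mu/1Ld/1B | 3r 2w}
  2. MEM→r4 ⇒ go  {1A/1Mu/0Ld/1B | 2r 1w}
  3. MUL→r0 ⇒ go  {1A/0Mu/0Ld/1B | 0r 0w}
  4. ALU→r5 ⇒ no(RD_PORT)  {1A/0Mu/0Ld/1B | 0r 0w}
  5. MEM ⇒ no(FU)  {1A/0Mu/0Ld/1B | 0r 0w}
  6. BR ⇒ no(RD_PORT)  {1A/0Mu/0Ld/1B | 0r 0w}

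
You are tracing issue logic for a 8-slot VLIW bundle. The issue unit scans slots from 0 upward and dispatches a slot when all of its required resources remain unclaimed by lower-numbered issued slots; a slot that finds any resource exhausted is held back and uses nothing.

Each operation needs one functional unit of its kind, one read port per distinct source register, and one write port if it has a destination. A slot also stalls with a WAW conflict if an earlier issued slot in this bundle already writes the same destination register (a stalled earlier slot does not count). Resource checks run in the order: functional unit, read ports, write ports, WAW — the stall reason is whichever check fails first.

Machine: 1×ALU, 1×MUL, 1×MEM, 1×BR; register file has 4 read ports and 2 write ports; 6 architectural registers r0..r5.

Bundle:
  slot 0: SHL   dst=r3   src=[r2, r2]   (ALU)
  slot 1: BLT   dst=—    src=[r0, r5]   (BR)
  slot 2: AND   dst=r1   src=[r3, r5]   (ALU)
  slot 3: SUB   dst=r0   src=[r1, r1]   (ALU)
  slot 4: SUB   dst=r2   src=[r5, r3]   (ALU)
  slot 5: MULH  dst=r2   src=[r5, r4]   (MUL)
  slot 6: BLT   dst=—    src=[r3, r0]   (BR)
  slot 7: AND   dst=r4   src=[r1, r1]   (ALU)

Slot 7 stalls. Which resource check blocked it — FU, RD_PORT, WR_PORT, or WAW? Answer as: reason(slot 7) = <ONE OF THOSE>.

reason(slot 7) = FU

[0] ALU needs rd=1 wr=1: ok; after: ALU=0 MUL=1 MEM=1 BR=1, R=3, W=1
[1] BR needs rd=2 wr=0: ok; after: ALU=0 MUL=1 MEM=1 BR=0, R=1, W=1
[2] ALU needs rd=2 wr=1: FU; after: ALU=0 MUL=1 MEM=1 BR=0, R=1, W=1
[3] ALU needs rd=1 wr=1: FU; after: ALU=0 MUL=1 MEM=1 BR=0, R=1, W=1
[4] ALU needs rd=2 wr=1: FU; after: ALU=0 MUL=1 MEM=1 BR=0, R=1, W=1
[5] MUL needs rd=2 wr=1: RD_PORT; after: ALU=0 MUL=1 MEM=1 BR=0, R=1, W=1
[6] BR needs rd=2 wr=0: FU; after: ALU=0 MUL=1 MEM=1 BR=0, R=1, W=1
[7] ALU needs rd=1 wr=1: FU; after: ALU=0 MUL=1 MEM=1 BR=0, R=1, W=1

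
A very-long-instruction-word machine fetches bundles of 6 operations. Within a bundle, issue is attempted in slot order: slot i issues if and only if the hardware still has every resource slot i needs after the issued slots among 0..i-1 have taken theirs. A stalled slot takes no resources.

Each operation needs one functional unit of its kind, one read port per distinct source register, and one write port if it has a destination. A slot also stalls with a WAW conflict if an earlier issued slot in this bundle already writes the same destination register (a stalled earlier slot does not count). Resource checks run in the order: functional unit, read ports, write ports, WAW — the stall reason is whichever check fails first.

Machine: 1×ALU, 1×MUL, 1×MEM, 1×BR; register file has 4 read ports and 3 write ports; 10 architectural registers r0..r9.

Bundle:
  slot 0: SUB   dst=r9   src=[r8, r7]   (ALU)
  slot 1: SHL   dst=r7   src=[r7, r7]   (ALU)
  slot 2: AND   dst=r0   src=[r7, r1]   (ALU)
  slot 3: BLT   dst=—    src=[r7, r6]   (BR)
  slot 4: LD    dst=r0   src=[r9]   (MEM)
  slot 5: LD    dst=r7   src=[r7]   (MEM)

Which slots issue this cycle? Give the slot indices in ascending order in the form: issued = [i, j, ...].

(0) want 1×ALU +2rd +1wr — yes → AL0|MU1|ME1|BR1|rd2|wr2
(1) want 1×ALU +1rd +1wr — FU → AL0|MU1|ME1|BR1|rd2|wr2
(2) want 1×ALU +2rd +1wr — FU → AL0|MU1|ME1|BR1|rd2|wr2
(3) want 1×BR +2rd +0wr — yes → AL0|MU1|ME1|BR0|rd0|wr2
(4) want 1×MEM +1rd +1wr — RD_PORT → AL0|MU1|ME1|BR0|rd0|wr2
(5) want 1×MEM +1rd +1wr — RD_PORT → AL0|MU1|ME1|BR0|rd0|wr2

issued = [0, 3]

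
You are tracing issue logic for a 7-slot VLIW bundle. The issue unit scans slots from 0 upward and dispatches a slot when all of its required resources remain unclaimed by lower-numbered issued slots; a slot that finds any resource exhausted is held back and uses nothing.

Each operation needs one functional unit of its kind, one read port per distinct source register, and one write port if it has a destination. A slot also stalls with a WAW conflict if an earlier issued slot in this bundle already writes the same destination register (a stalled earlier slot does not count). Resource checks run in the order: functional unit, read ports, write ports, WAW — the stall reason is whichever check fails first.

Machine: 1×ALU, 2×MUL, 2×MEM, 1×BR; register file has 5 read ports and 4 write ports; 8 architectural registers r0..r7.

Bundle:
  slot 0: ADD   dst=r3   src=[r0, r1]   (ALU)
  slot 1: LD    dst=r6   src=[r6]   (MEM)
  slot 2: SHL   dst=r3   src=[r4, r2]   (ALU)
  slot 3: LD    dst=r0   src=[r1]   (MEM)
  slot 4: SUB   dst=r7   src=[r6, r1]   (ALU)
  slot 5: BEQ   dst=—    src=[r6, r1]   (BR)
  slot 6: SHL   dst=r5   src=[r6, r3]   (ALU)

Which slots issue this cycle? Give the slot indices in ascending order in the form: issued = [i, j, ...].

issued = [0, 1, 3]

[0] ALU needs rd=2 wr=1: ok; after: ALU=0 MUL=2 MEM=2 BR=1, R=3, W=3
[1] MEM needs rd=1 wr=1: ok; after: ALU=0 MUL=2 MEM=1 BR=1, R=2, W=2
[2] ALU needs rd=2 wr=1: FU; after: ALU=0 MUL=2 MEM=1 BR=1, R=2, W=2
[3] MEM needs rd=1 wr=1: ok; after: ALU=0 MUL=2 MEM=0 BR=1, R=1, W=1
[4] ALU needs rd=2 wr=1: FU; after: ALU=0 MUL=2 MEM=0 BR=1, R=1, W=1
[5] BR needs rd=2 wr=0: RD_PORT; after: ALU=0 MUL=2 MEM=0 BR=1, R=1, W=1
[6] ALU needs rd=2 wr=1: FU; after: ALU=0 MUL=2 MEM=0 BR=1, R=1, W=1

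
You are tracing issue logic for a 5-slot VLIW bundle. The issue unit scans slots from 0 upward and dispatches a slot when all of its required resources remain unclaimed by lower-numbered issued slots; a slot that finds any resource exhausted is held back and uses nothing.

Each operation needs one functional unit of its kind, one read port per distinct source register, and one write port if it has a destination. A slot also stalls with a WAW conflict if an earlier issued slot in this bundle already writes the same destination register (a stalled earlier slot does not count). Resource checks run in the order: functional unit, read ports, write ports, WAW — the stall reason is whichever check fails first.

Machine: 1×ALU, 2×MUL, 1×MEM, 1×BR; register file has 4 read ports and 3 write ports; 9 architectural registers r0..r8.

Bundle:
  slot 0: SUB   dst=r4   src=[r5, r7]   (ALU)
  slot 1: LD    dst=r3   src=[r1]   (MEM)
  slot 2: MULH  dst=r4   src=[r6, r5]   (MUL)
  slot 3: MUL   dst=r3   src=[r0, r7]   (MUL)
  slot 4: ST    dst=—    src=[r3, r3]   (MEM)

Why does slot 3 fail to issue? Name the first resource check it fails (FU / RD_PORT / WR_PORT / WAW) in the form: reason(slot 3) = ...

slot 0 (ALU): ISSUE — free A0,Mu2,Ld1,B1 rp2 wp2
slot 1 (MEM): ISSUE — free A0,Mu2,Ld0,B1 rp1 wp1
slot 2 (MUL): stall RD_PORT — free A0,Mu2,Ld0,B1 rp1 wp1
slot 3 (MUL): stall RD_PORT — free A0,Mu2,Ld0,B1 rp1 wp1
slot 4 (MEM): stall FU — free A0,Mu2,Ld0,B1 rp1 wp1

reason(slot 3) = RD_PORT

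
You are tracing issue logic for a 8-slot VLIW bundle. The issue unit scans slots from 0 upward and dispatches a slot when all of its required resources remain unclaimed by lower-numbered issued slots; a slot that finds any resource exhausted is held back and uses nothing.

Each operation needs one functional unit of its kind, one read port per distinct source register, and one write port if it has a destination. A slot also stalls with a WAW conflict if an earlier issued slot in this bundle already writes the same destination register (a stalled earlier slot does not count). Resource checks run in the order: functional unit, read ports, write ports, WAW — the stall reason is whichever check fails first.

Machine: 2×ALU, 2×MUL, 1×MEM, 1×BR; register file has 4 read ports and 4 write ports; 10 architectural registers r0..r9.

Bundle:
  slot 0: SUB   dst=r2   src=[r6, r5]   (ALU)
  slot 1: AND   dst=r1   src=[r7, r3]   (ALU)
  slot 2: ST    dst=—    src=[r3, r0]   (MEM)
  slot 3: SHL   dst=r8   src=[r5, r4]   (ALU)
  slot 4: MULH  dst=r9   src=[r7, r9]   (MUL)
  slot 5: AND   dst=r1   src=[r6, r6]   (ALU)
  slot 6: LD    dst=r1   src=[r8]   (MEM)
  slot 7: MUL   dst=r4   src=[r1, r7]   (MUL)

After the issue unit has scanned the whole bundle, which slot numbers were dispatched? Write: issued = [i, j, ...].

issued = [0, 1]

#0 ALU src=r6,r5 dispatched  <A:1 Mu:2 Ld:1 B:1 rd:2 wr:3>
#1 ALU src=r7,r3 dispatched  <A:0 Mu:2 Ld:1 B:1 rd:0 wr:2>
#2 MEM src=r3,r0 held:RD_PORT  <A:0 Mu:2 Ld:1 B:1 rd:0 wr:2>
#3 ALU src=r5,r4 held:FU  <A:0 Mu:2 Ld:1 B:1 rd:0 wr:2>
#4 MUL src=r7,r9 held:RD_PORT  <A:0 Mu:2 Ld:1 B:1 rd:0 wr:2>
#5 ALU src=r6,r6 held:FU  <A:0 Mu:2 Ld:1 B:1 rd:0 wr:2>
#6 MEM src=r8 held:RD_PORT  <A:0 Mu:2 Ld:1 B:1 rd:0 wr:2>
#7 MUL src=r1,r7 held:RD_PORT  <A:0 Mu:2 Ld:1 B:1 rd:0 wr:2>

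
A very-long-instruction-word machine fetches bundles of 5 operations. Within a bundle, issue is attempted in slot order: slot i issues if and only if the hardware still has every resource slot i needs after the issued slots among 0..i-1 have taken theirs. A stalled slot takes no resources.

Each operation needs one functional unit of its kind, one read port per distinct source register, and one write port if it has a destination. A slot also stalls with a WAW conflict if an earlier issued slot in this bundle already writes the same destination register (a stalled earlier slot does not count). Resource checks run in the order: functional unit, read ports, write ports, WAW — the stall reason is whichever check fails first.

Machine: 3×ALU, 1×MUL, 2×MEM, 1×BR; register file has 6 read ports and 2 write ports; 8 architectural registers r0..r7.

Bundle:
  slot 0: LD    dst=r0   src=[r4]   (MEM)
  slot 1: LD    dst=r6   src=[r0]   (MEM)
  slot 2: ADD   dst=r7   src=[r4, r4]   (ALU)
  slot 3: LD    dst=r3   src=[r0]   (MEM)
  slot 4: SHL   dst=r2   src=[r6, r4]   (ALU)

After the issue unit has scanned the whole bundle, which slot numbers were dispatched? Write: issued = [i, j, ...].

#0 MEM src=r4 dispatched  <A:3 Mu:1 Ld:1 B:1 rd:5 wr:1>
#1 MEM src=r0 dispatched  <A:3 Mu:1 Ld:0 B:1 rd:4 wr:0>
#2 ALU src=r4,r4 held:WR_PORT  <A:3 Mu:1 Ld:0 B:1 rd:4 wr:0>
#3 MEM src=r0 held:FU  <A:3 Mu:1 Ld:0 B:1 rd:4 wr:0>
#4 ALU src=r6,r4 held:WR_PORT  <A:3 Mu:1 Ld:0 B:1 rd:4 wr:0>

issued = [0, 1]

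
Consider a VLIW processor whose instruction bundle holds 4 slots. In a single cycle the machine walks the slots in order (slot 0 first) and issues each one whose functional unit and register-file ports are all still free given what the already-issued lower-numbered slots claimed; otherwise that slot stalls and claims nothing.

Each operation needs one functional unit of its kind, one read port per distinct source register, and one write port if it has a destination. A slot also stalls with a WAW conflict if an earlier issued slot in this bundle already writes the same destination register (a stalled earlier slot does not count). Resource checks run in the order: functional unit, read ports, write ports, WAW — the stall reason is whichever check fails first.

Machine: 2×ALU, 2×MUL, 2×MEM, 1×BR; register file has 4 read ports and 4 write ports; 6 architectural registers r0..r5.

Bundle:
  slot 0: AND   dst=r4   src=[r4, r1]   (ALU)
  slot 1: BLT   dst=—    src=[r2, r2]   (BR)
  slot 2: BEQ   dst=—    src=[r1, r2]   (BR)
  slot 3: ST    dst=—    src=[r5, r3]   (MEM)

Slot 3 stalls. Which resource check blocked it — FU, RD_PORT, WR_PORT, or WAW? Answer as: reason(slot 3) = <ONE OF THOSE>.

  0. ALU→r4 ⇒ go  {1A/2Mu/2Ld/1B | 2r 3w}
  1. BR ⇒ go  {1A/2Mu/2Ld/0B | 1r 3w}
  2. BR ⇒ no(FU)  {1A/2Mu/2Ld/0B | 1r 3w}
  3. MEM ⇒ no(RD_PORT)  {1A/2Mu/2Ld/0B | 1r 3w}

reason(slot 3) = RD_PORT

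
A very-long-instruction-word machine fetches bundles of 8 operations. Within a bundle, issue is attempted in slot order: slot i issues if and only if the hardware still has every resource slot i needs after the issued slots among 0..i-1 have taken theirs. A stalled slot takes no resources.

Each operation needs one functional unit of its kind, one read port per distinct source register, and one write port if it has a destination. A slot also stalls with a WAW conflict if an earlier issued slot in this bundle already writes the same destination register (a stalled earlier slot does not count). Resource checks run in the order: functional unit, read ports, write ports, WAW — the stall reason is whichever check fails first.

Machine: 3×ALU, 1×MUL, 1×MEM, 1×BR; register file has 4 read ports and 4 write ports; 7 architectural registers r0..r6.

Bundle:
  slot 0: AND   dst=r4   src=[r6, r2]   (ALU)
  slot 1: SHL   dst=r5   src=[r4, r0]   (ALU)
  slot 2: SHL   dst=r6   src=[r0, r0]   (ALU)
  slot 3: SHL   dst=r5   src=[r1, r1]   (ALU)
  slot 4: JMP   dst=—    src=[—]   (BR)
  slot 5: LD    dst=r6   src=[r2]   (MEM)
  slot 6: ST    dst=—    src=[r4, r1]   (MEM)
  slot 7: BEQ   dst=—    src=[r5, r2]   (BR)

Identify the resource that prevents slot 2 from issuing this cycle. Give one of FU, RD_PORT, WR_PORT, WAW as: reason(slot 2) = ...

reason(slot 2) = RD_PORT

#0 ALU src=r6,r2 dispatched  <A:2 Mu:1 Ld:1 B:1 rd:2 wr:3>
#1 ALU src=r4,r0 dispatched  <A:1 Mu:1 Ld:1 B:1 rd:0 wr:2>
#2 ALU src=r0,r0 held:RD_PORT  <A:1 Mu:1 Ld:1 B:1 rd:0 wr:2>
#3 ALU src=r1,r1 held:RD_PORT  <A:1 Mu:1 Ld:1 B:1 rd:0 wr:2>
#4 BR src=- dispatched  <A:1 Mu:1 Ld:1 B:0 rd:0 wr:2>
#5 MEM src=r2 held:RD_PORT  <A:1 Mu:1 Ld:1 B:0 rd:0 wr:2>
#6 MEM src=r4,r1 held:RD_PORT  <A:1 Mu:1 Ld:1 B:0 rd:0 wr:2>
#7 BR src=r5,r2 held:FU  <A:1 Mu:1 Ld:1 B:0 rd:0 wr:2>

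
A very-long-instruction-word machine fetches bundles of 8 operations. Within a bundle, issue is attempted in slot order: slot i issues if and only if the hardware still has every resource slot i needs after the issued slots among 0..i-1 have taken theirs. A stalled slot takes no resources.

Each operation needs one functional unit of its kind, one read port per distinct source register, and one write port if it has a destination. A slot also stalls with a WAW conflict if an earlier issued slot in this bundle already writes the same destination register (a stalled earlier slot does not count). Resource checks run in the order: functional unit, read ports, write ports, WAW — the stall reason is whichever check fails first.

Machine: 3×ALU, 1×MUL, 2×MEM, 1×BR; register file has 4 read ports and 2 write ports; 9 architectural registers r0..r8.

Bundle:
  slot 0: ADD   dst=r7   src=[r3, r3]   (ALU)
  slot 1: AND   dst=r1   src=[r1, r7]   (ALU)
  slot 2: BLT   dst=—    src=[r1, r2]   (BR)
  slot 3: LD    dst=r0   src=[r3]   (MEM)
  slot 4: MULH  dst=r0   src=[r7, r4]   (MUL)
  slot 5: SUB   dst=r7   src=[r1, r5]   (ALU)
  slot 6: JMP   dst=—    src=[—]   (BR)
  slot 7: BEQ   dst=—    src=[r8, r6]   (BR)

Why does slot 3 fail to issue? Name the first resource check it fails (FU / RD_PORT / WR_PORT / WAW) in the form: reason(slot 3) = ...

#0 ALU src=r3,r3 dispatched  <A:2 Mu:1 Ld:2 B:1 rd:3 wr:1>
#1 ALU src=r1,r7 dispatched  <A:1 Mu:1 Ld:2 B:1 rd:1 wr:0>
#2 BR src=r1,r2 held:RD_PORT  <A:1 Mu:1 Ld:2 B:1 rd:1 wr:0>
#3 MEM src=r3 held:WR_PORT  <A:1 Mu:1 Ld:2 B:1 rd:1 wr:0>
#4 MUL src=r7,r4 held:RD_PORT  <A:1 Mu:1 Ld:2 B:1 rd:1 wr:0>
#5 ALU src=r1,r5 held:RD_PORT  <A:1 Mu:1 Ld:2 B:1 rd:1 wr:0>
#6 BR src=- dispatched  <A:1 Mu:1 Ld:2 B:0 rd:1 wr:0>
#7 BR src=r8,r6 held:FU  <A:1 Mu:1 Ld:2 B:0 rd:1 wr:0>

reason(slot 3) = WR_PORT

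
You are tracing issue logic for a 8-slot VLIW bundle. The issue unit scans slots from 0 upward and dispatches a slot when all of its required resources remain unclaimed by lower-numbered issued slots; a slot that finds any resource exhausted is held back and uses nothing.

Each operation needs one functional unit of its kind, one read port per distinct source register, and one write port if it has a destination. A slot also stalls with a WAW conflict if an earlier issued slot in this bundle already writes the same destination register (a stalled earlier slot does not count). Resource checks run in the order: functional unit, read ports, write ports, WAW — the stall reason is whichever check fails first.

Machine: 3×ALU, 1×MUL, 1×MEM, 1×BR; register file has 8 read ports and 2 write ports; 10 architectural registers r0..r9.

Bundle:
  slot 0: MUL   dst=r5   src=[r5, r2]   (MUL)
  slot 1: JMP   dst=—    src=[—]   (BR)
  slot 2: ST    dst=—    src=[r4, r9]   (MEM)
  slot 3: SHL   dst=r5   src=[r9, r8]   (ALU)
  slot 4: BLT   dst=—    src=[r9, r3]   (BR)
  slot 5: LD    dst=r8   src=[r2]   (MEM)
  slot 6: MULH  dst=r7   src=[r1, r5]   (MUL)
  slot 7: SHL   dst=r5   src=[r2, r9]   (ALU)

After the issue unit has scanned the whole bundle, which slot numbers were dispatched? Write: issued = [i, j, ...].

  0. MUL→r5 ⇒ go  {3A/0Mu/1Ld/1B | 6r 1w}
  1. BR ⇒ go  {3A/0Mu/1Ld/0B | 6r 1w}
  2. MEM ⇒ go  {3A/0Mu/0Ld/0B | 4r 1w}
  3. ALU→r5 ⇒ no(WAW)  {3A/0Mu/0Ld/0B | 4r 1w}
  4. BR ⇒ no(FU)  {3A/0Mu/0Ld/0B | 4r 1w}
  5. MEM→r8 ⇒ no(FU)  {3A/0Mu/0Ld/0B | 4r 1w}
  6. MUL→r7 ⇒ no(FU)  {3A/0Mu/0Ld/0B | 4r 1w}
  7. ALU→r5 ⇒ no(WAW)  {3A/0Mu/0Ld/0B | 4r 1w}

issued = [0, 1, 2]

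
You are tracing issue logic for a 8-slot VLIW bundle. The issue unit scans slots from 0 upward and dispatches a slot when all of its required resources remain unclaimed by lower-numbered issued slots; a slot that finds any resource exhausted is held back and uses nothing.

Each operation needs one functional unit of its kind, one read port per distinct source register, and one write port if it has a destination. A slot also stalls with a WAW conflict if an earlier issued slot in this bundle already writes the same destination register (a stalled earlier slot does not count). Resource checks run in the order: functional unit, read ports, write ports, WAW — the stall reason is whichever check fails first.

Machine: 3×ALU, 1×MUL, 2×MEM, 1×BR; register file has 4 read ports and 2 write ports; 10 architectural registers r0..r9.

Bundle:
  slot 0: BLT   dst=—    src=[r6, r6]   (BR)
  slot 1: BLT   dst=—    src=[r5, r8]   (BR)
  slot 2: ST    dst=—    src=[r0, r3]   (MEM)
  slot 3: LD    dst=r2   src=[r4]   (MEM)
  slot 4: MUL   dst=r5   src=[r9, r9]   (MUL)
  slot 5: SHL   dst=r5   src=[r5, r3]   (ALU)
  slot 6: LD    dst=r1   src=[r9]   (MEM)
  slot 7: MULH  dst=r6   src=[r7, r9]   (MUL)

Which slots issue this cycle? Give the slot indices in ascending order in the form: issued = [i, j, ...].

issued = [0, 2, 3]

(0) want 1×BR +1rd +0wr — yes → AL3|MU1|ME2|BR0|rd3|wr2
(1) want 1×BR +2rd +0wr — FU → AL3|MU1|ME2|BR0|rd3|wr2
(2) want 1×MEM +2rd +0wr — yes → AL3|MU1|ME1|BR0|rd1|wr2
(3) want 1×MEM +1rd +1wr — yes → AL3|MU1|ME0|BR0|rd0|wr1
(4) want 1×MUL +1rd +1wr — RD_PORT → AL3|MU1|ME0|BR0|rd0|wr1
(5) want 1×ALU +2rd +1wr — RD_PORT → AL3|MU1|ME0|BR0|rd0|wr1
(6) want 1×MEM +1rd +1wr — FU → AL3|MU1|ME0|BR0|rd0|wr1
(7) want 1×MUL +2rd +1wr — RD_PORT → AL3|MU1|ME0|BR0|rd0|wr1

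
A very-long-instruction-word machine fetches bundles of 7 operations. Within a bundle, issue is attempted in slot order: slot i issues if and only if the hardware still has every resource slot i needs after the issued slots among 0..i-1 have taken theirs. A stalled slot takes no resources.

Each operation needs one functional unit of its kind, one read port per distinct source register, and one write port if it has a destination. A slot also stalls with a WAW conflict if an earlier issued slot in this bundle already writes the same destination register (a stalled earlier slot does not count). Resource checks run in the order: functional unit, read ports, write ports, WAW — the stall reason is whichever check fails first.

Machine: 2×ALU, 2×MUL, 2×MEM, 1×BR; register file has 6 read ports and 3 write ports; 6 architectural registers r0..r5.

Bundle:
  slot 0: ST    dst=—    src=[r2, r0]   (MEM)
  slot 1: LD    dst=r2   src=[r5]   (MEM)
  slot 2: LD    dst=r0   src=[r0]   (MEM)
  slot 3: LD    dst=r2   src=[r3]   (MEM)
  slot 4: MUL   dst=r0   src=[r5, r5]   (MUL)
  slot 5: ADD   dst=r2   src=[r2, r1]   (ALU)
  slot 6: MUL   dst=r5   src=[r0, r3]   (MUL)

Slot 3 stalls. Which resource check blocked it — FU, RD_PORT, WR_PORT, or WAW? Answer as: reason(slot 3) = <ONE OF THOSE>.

reason(slot 3) = FU

(0) want 1×MEM +2rd +0wr — yes → AL2|MU2|ME1|BR1|rd4|wr3
(1) want 1×MEM +1rd +1wr — yes → AL2|MU2|ME0|BR1|rd3|wr2
(2) want 1×MEM +1rd +1wr — FU → AL2|MU2|ME0|BR1|rd3|wr2
(3) want 1×MEM +1rd +1wr — FU → AL2|MU2|ME0|BR1|rd3|wr2
(4) want 1×MUL +1rd +1wr — yes → AL2|MU1|ME0|BR1|rd2|wr1
(5) want 1×ALU +2rd +1wr — WAW → AL2|MU1|ME0|BR1|rd2|wr1
(6) want 1×MUL +2rd +1wr — yes → AL2|MU0|ME0|BR1|rd0|wr0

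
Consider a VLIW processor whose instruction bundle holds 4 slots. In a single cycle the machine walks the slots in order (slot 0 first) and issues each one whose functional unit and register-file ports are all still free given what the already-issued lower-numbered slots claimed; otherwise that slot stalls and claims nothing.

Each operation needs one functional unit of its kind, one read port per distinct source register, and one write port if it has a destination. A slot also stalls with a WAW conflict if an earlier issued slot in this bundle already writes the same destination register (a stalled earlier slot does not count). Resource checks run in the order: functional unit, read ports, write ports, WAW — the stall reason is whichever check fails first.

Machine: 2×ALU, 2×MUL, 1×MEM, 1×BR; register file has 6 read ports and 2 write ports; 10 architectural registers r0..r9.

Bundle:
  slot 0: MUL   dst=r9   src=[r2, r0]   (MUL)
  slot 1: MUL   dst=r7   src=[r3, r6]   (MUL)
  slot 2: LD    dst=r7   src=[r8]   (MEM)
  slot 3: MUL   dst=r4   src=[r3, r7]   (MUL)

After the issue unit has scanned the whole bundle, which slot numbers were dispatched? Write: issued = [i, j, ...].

(0) want 1×MUL +2rd +1wr — yes → AL2|MU1|ME1|BR1|rd4|wr1
(1) want 1×MUL +2rd +1wr — yes → AL2|MU0|ME1|BR1|rd2|wr0
(2) want 1×MEM +1rd +1wr — WR_PORT → AL2|MU0|ME1|BR1|rd2|wr0
(3) want 1×MUL +2rd +1wr — FU → AL2|MU0|ME1|BR1|rd2|wr0

issued = [0, 1]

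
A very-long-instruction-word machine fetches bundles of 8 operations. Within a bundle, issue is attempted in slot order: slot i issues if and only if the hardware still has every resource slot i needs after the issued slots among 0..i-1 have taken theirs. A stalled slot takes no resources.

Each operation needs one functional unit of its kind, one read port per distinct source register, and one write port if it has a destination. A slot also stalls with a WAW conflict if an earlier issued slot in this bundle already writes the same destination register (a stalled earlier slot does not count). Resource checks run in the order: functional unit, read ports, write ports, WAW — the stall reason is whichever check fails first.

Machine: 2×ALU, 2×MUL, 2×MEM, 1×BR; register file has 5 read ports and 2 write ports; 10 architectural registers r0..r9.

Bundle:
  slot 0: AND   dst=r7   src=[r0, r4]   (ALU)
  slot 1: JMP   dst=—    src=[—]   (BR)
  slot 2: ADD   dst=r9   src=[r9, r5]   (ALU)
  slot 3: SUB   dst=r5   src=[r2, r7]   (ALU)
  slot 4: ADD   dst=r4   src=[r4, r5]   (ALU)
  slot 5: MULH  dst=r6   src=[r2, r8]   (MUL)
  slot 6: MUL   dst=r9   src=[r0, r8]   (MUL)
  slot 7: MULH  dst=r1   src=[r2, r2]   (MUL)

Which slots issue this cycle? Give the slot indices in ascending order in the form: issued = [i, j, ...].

slot 0 (ALU): ISSUE — free A1,Mu2,Ld2,B1 rp3 wp1
slot 1 (BR): ISSUE — free A1,Mu2,Ld2,B0 rp3 wp1
slot 2 (ALU): ISSUE — free A0,Mu2,Ld2,B0 rp1 wp0
slot 3 (ALU): stall FU — free A0,Mu2,Ld2,B0 rp1 wp0
slot 4 (ALU): stall FU — free A0,Mu2,Ld2,B0 rp1 wp0
slot 5 (MUL): stall RD_PORT — free A0,Mu2,Ld2,B0 rp1 wp0
slot 6 (MUL): stall RD_PORT — free A0,Mu2,Ld2,B0 rp1 wp0
slot 7 (MUL): stall WR_PORT — free A0,Mu2,Ld2,B0 rp1 wp0

issued = [0, 1, 2]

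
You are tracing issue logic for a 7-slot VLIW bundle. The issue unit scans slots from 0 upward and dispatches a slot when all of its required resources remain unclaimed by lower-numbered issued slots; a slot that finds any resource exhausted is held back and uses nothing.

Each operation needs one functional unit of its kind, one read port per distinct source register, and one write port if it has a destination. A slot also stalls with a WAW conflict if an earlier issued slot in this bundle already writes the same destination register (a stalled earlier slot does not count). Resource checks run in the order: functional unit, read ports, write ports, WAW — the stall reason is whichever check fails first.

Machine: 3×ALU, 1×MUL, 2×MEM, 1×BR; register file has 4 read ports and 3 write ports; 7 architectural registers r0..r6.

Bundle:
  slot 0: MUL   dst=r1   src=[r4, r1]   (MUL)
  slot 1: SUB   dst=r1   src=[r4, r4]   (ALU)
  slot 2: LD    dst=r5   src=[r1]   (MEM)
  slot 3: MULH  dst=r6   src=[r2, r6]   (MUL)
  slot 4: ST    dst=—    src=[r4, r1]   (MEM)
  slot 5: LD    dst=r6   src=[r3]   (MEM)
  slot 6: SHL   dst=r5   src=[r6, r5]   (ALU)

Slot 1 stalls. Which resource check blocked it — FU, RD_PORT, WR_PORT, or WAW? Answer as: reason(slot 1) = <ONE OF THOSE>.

reason(slot 1) = WAW

  0. MUL→r1 ⇒ go  {3A/0Mu/2Ld/1B | 2r 2w}
  1. ALU→r1 ⇒ no(WAW)  {3A/0Mu/2Ld/1B | 2r 2w}
  2. MEM→r5 ⇒ go  {3A/0Mu/1Ld/1B | 1r 1w}
  3. MUL→r6 ⇒ no(FU)  {3A/0Mu/1Ld/1B | 1r 1w}
  4. MEM ⇒ no(RD_PORT)  {3A/0Mu/1Ld/1B | 1r 1w}
  5. MEM→r6 ⇒ go  {3A/0Mu/0Ld/1B | 0r 0w}
  6. ALU→r5 ⇒ no(RD_PORT)  {3A/0Mu/0Ld/1B | 0r 0w}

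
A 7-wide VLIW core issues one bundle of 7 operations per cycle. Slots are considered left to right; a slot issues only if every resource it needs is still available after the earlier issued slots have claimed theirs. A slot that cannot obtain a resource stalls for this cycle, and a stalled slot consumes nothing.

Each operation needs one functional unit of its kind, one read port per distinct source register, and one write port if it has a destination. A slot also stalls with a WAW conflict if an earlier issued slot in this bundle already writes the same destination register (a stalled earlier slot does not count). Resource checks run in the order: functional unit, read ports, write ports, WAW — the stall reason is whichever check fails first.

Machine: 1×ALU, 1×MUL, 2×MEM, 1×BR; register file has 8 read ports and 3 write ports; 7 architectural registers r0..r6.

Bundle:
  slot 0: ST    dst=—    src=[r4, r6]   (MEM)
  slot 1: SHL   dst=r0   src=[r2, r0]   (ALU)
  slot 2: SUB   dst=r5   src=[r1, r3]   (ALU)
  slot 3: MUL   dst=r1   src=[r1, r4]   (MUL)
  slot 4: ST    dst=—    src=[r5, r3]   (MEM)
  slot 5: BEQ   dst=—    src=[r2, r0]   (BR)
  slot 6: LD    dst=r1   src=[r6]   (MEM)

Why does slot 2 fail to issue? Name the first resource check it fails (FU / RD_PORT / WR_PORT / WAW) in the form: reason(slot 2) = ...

(0) want 1×MEM +2rd +0wr — yes → AL1|MU1|ME1|BR1|rd6|wr3
(1) want 1×ALU +2rd +1wr — yes → AL0|MU1|ME1|BR1|rd4|wr2
(2) want 1×ALU +2rd +1wr — FU → AL0|MU1|ME1|BR1|rd4|wr2
(3) want 1×MUL +2rd +1wr — yes → AL0|MU0|ME1|BR1|rd2|wr1
(4) want 1×MEM +2rd +0wr — yes → AL0|MU0|ME0|BR1|rd0|wr1
(5) want 1×BR +2rd +0wr — RD_PORT → AL0|MU0|ME0|BR1|rd0|wr1
(6) want 1×MEM +1rd +1wr — FU → AL0|MU0|ME0|BR1|rd0|wr1

reason(slot 2) = FU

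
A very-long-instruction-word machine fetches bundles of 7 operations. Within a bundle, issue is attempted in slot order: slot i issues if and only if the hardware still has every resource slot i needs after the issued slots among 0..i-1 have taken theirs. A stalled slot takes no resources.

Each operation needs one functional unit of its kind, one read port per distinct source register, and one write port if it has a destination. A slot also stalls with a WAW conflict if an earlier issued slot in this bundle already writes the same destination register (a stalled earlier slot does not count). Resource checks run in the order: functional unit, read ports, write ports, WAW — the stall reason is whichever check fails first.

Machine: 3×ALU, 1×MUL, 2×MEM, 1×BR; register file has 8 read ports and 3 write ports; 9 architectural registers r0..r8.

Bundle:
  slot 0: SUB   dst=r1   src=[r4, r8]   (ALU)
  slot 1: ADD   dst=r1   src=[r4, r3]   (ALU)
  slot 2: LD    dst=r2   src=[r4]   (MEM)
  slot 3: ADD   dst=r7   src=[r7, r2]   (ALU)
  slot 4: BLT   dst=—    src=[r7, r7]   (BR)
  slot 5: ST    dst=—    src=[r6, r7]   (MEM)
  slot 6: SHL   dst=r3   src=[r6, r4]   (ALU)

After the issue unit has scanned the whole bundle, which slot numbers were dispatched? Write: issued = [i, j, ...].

(0) want 1×ALU +2rd +1wr — yes → AL2|MU1|ME2|BR1|rd6|wr2
(1) want 1×ALU +2rd +1wr — WAW → AL2|MU1|ME2|BR1|rd6|wr2
(2) want 1×MEM +1rd +1wr — yes → AL2|MU1|ME1|BR1|rd5|wr1
(3) want 1×ALU +2rd +1wr — yes → AL1|MU1|ME1|BR1|rd3|wr0
(4) want 1×BR +1rd +0wr — yes → AL1|MU1|ME1|BR0|rd2|wr0
(5) want 1×MEM +2rd +0wr — yes → AL1|MU1|ME0|BR0|rd0|wr0
(6) want 1×ALU +2rd +1wr — RD_PORT → AL1|MU1|ME0|BR0|rd0|wr0

issued = [0, 2, 3, 4, 5]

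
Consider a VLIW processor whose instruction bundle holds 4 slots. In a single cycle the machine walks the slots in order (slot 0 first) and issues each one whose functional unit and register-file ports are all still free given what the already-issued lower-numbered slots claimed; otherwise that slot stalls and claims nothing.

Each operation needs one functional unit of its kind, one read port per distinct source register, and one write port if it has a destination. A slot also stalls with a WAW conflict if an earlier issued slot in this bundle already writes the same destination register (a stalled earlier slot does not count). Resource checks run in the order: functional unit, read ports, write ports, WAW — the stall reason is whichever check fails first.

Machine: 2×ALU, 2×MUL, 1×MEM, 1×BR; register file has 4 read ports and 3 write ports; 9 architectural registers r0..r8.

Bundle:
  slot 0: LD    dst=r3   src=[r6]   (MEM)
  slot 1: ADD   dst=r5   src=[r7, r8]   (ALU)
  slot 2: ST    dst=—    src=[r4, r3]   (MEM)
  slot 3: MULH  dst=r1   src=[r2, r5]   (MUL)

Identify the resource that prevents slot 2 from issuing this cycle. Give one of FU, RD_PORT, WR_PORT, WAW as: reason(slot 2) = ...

reason(slot 2) = FU

  0. MEM→r3 ⇒ go  {2A/2Mu/0Ld/1B | 3r 2w}
  1. ALU→r5 ⇒ go  {1A/2Mu/0Ld/1B | 1r 1w}
  2. MEM ⇒ no(FU)  {1A/2Mu/0Ld/1B | 1r 1w}
  3. MUL→r1 ⇒ no(RD_PORT)  {1A/2Mu/0Ld/1B | 1r 1w}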